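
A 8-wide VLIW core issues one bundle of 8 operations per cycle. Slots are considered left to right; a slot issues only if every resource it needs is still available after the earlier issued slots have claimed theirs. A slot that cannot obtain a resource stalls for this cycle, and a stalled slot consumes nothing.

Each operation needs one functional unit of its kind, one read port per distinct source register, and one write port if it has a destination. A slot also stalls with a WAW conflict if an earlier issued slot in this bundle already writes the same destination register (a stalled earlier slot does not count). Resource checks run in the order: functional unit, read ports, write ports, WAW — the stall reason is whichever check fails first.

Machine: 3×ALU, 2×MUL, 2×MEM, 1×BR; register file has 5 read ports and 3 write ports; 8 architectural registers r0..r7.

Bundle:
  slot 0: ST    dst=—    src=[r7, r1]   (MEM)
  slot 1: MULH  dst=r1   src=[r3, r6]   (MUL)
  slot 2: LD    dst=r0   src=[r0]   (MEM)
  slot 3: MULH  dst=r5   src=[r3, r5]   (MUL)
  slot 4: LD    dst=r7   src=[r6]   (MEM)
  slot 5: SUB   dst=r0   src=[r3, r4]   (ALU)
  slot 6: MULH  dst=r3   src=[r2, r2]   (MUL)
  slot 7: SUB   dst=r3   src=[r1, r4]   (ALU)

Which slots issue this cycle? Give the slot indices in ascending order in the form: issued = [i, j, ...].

#0 MEM src=r7,r1 dispatched  <A:3 Mu:2 Ld:1 B:1 rd:3 wr:3>
#1 MUL src=r3,r6 dispatched  <A:3 Mu:1 Ld:1 B:1 rd:1 wr:2>
#2 MEM src=r0 dispatched  <A:3 Mu:1 Ld:0 B:1 rd:0 wr:1>
#3 MUL src=r3,r5 held:RD_PORT  <A:3 Mu:1 Ld:0 B:1 rd:0 wr:1>
#4 MEM src=r6 held:FU  <A:3 Mu:1 Ld:0 B:1 rd:0 wr:1>
#5 ALU src=r3,r4 held:RD_PORT  <A:3 Mu:1 Ld:0 B:1 rd:0 wr:1>
#6 MUL src=r2,r2 held:RD_PORT  <A:3 Mu:1 Ld:0 B:1 rd:0 wr:1>
#7 ALU src=r1,r4 held:RD_PORT  <A:3 Mu:1 Ld:0 B:1 rd:0 wr:1>

issued = [0, 1, 2]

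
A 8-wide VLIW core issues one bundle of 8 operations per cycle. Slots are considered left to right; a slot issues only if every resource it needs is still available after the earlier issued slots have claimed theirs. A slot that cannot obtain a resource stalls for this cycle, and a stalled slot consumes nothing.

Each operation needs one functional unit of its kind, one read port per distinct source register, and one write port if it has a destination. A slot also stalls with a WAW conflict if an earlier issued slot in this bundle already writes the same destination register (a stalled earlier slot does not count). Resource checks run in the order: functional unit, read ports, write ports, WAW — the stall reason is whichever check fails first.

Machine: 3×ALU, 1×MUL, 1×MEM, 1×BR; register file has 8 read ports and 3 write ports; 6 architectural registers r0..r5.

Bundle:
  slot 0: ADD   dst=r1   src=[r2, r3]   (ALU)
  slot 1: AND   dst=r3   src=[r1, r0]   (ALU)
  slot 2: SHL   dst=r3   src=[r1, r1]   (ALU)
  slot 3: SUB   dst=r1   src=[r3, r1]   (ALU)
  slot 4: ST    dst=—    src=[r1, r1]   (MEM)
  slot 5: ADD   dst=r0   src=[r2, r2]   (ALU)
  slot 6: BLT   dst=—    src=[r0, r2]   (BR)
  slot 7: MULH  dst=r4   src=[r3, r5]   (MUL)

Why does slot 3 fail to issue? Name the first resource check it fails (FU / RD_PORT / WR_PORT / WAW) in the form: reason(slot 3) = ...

#0 ALU src=r2,r3 dispatched  <A:2 Mu:1 Ld:1 B:1 rd:6 wr:2>
#1 ALU src=r1,r0 dispatched  <A:1 Mu:1 Ld:1 B:1 rd:4 wr:1>
#2 ALU src=r1,r1 held:WAW  <A:1 Mu:1 Ld:1 B:1 rd:4 wr:1>
#3 ALU src=r3,r1 held:WAW  <A:1 Mu:1 Ld:1 B:1 rd:4 wr:1>
#4 MEM src=r1,r1 dispatched  <A:1 Mu:1 Ld:0 B:1 rd:3 wr:1>
#5 ALU src=r2,r2 dispatched  <A:0 Mu:1 Ld:0 B:1 rd:2 wr:0>
#6 BR src=r0,r2 dispatched  <A:0 Mu:1 Ld:0 B:0 rd:0 wr:0>
#7 MUL src=r3,r5 held:RD_PORT  <A:0 Mu:1 Ld:0 B:0 rd:0 wr:0>

reason(slot 3) = WAW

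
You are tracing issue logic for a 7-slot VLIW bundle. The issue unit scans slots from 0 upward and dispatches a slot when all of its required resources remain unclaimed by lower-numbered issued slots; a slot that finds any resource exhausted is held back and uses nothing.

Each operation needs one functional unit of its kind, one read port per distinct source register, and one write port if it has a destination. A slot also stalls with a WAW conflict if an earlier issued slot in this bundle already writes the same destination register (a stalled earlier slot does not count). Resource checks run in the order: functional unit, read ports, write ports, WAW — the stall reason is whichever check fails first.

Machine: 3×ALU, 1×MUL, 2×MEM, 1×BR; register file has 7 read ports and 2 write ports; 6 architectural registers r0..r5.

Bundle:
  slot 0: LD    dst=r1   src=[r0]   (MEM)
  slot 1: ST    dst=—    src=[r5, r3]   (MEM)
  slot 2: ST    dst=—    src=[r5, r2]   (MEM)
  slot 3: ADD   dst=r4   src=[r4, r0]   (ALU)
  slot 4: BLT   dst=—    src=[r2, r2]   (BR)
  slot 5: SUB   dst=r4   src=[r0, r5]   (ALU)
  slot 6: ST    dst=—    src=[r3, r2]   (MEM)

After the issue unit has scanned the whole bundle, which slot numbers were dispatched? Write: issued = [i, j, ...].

issued = [0, 1, 3, 4]

slot 0 (MEM): ISSUE — free A3,Mu1,Ld1,B1 rp6 wp1
slot 1 (MEM): ISSUE — free A3,Mu1,Ld0,B1 rp4 wp1
slot 2 (MEM): stall FU — free A3,Mu1,Ld0,B1 rp4 wp1
slot 3 (ALU): ISSUE — free A2,Mu1,Ld0,B1 rp2 wp0
slot 4 (BR): ISSUE — free A2,Mu1,Ld0,B0 rp1 wp0
slot 5 (ALU): stall RD_PORT — free A2,Mu1,Ld0,B0 rp1 wp0
slot 6 (MEM): stall FU — free A2,Mu1,Ld0,B0 rp1 wp0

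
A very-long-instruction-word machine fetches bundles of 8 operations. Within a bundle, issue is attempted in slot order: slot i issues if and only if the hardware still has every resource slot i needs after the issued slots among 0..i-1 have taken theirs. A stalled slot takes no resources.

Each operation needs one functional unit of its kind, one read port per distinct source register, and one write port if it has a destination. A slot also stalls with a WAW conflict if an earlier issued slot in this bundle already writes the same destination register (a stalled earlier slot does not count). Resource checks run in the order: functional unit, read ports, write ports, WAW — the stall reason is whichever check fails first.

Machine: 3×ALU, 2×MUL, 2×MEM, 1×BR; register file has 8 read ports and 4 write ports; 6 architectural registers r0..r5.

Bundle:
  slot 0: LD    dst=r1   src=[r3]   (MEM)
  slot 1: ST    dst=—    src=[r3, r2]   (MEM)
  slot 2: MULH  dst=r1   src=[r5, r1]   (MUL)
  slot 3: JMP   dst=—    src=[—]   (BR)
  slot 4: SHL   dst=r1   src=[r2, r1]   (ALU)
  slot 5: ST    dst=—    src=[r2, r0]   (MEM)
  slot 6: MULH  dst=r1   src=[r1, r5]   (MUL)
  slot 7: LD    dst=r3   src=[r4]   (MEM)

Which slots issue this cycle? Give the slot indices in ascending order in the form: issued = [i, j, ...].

  0. MEM→r1 ⇒ go  {3A/2Mu/1Ld/1B | 7r 3w}
  1. MEM ⇒ go  {3A/2Mu/0Ld/1B | 5r 3w}
  2. MUL→r1 ⇒ no(WAW)  {3A/2Mu/0Ld/1B | 5r 3w}
  3. BR ⇒ go  {3A/2Mu/0Ld/0B | 5r 3w}
  4. ALU→r1 ⇒ no(WAW)  {3A/2Mu/0Ld/0B | 5r 3w}
  5. MEM ⇒ no(FU)  {3A/2Mu/0Ld/0B | 5r 3w}
  6. MUL→r1 ⇒ no(WAW)  {3A/2Mu/0Ld/0B | 5r 3w}
  7. MEM→r3 ⇒ no(FU)  {3A/2Mu/0Ld/0B | 5r 3w}

issued = [0, 1, 3]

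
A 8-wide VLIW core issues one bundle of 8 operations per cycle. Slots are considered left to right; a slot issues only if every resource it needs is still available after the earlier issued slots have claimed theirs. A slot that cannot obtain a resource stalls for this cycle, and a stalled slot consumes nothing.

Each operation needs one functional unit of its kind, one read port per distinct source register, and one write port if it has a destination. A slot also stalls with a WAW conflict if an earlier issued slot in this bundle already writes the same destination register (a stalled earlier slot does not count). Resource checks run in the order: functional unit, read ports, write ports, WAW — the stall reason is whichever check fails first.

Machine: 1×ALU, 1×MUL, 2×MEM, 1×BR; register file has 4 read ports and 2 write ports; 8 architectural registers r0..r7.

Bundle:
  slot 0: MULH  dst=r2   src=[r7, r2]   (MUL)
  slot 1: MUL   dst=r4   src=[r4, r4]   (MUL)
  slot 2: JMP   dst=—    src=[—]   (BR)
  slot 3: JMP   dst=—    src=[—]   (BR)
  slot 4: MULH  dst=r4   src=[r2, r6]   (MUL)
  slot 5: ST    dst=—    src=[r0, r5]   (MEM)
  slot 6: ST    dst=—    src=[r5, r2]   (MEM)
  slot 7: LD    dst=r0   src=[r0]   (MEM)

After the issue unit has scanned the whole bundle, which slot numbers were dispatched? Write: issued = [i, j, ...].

[0] MUL needs rd=2 wr=1: ok; after: ALU=1 MUL=0 MEM=2 BR=1, R=2, W=1
[1] MUL needs rd=1 wr=1: FU; after: ALU=1 MUL=0 MEM=2 BR=1, R=2, W=1
[2] BR needs rd=0 wr=0: ok; after: ALU=1 MUL=0 MEM=2 BR=0, R=2, W=1
[3] BR needs rd=0 wr=0: FU; after: ALU=1 MUL=0 MEM=2 BR=0, R=2, W=1
[4] MUL needs rd=2 wr=1: FU; after: ALU=1 MUL=0 MEM=2 BR=0, R=2, W=1
[5] MEM needs rd=2 wr=0: ok; after: ALU=1 MUL=0 MEM=1 BR=0, R=0, W=1
[6] MEM needs rd=2 wr=0: RD_PORT; after: ALU=1 MUL=0 MEM=1 BR=0, R=0, W=1
[7] MEM needs rd=1 wr=1: RD_PORT; after: ALU=1 MUL=0 MEM=1 BR=0, R=0, W=1

issued = [0, 2, 5]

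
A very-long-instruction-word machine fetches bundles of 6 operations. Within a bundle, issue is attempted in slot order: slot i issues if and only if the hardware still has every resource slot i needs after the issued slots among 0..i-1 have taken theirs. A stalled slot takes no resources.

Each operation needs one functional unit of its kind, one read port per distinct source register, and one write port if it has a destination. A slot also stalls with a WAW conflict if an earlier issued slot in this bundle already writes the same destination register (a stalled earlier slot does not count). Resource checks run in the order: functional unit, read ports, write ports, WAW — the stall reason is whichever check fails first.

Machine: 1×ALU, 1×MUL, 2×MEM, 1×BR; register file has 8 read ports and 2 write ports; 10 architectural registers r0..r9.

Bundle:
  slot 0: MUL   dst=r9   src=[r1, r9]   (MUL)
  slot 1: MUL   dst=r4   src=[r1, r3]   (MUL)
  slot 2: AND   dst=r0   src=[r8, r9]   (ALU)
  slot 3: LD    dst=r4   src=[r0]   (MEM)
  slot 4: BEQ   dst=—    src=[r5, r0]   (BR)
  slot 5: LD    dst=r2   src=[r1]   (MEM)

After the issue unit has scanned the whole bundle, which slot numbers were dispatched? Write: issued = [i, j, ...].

issued = [0, 2, 4]

slot 0 (MUL): ISSUE — free A1,Mu0,Ld2,B1 rp6 wp1
slot 1 (MUL): stall FU — free A1,Mu0,Ld2,B1 rp6 wp1
slot 2 (ALU): ISSUE — free A0,Mu0,Ld2,B1 rp4 wp0
slot 3 (MEM): stall WR_PORT — free A0,Mu0,Ld2,B1 rp4 wp0
slot 4 (BR): ISSUE — free A0,Mu0,Ld2,B0 rp2 wp0
slot 5 (MEM): stall WR_PORT — free A0,Mu0,Ld2,B0 rp2 wp0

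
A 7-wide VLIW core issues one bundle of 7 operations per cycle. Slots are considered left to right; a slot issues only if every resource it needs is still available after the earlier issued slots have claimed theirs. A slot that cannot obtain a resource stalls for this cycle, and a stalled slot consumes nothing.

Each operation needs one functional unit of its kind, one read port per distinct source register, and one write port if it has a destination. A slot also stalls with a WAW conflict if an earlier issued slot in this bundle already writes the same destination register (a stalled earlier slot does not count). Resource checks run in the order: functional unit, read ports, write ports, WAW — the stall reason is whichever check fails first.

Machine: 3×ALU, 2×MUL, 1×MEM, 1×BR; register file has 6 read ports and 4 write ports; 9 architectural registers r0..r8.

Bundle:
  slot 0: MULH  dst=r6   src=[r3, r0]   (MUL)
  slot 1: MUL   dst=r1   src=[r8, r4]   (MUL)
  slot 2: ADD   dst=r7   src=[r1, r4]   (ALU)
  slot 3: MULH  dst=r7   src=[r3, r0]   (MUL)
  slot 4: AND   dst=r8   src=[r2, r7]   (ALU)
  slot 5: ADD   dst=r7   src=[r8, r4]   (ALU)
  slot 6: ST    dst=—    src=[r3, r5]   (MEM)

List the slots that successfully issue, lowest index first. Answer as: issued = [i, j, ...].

issued = [0, 1, 2]

#0 MUL src=r3,r0 dispatched  <A:3 Mu:1 Ld:1 B:1 rd:4 wr:3>
#1 MUL src=r8,r4 dispatched  <A:3 Mu:0 Ld:1 B:1 rd:2 wr:2>
#2 ALU src=r1,r4 dispatched  <A:2 Mu:0 Ld:1 B:1 rd:0 wr:1>
#3 MUL src=r3,r0 held:FU  <A:2 Mu:0 Ld:1 B:1 rd:0 wr:1>
#4 ALU src=r2,r7 held:RD_PORT  <A:2 Mu:0 Ld:1 B:1 rd:0 wr:1>
#5 ALU src=r8,r4 held:RD_PORT  <A:2 Mu:0 Ld:1 B:1 rd:0 wr:1>
#6 MEM src=r3,r5 held:RD_PORT  <A:2 Mu:0 Ld:1 B:1 rd:0 wr:1>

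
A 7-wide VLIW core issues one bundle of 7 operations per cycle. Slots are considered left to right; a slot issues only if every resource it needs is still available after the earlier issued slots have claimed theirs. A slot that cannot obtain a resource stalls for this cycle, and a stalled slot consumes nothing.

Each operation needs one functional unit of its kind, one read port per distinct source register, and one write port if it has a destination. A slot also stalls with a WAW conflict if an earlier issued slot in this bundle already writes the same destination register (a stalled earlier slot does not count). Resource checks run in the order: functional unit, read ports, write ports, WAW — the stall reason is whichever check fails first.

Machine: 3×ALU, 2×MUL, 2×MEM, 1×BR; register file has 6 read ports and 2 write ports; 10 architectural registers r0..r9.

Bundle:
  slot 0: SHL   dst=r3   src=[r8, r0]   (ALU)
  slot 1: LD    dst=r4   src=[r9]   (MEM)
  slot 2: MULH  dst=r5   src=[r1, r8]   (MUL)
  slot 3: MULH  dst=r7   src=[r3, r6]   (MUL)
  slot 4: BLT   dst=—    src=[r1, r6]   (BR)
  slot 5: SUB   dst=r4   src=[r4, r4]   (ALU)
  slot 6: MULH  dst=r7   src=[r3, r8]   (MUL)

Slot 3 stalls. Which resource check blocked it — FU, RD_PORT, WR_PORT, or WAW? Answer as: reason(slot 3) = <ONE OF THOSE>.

reason(slot 3) = WR_PORT

  0. ALU→r3 ⇒ go  {2A/2Mu/2Ld/1B | 4r 1w}
  1. MEM→r4 ⇒ go  {2A/2Mu/1Ld/1B | 3r 0w}
  2. MUL→r5 ⇒ no(WR_PORT)  {2A/2Mu/1Ld/1B | 3r 0w}
  3. MUL→r7 ⇒ no(WR_PORT)  {2A/2Mu/1Ld/1B | 3r 0w}
  4. BR ⇒ go  {2A/2Mu/1Ld/0B | 1r 0w}
  5. ALU→r4 ⇒ no(WR_PORT)  {2A/2Mu/1Ld/0B | 1r 0w}
  6. MUL→r7 ⇒ no(RD_PORT)  {2A/2Mu/1Ld/0B | 1r 0w}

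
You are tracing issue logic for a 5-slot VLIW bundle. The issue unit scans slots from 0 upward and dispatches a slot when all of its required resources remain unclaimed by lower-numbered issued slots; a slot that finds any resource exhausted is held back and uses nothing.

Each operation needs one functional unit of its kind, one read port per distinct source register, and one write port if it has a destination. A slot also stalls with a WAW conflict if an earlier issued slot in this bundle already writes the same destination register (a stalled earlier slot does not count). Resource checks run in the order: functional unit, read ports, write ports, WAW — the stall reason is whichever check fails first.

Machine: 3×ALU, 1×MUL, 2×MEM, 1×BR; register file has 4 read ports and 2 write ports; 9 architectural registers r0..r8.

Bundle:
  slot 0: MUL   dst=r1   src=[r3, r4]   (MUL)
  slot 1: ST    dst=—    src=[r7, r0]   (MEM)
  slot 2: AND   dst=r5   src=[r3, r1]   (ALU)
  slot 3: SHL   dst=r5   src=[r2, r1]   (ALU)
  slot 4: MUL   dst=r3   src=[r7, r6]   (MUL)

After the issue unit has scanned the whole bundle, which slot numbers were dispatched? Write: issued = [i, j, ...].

[0] MUL needs rd=2 wr=1: ok; after: ALU=3 MUL=0 MEM=2 BR=1, R=2, W=1
[1] MEM needs rd=2 wr=0: ok; after: ALU=3 MUL=0 MEM=1 BR=1, R=0, W=1
[2] ALU needs rd=2 wr=1: RD_PORT; after: ALU=3 MUL=0 MEM=1 BR=1, R=0, W=1
[3] ALU needs rd=2 wr=1: RD_PORT; after: ALU=3 MUL=0 MEM=1 BR=1, R=0, W=1
[4] MUL needs rd=2 wr=1: FU; after: ALU=3 MUL=0 MEM=1 BR=1, R=0, W=1

issued = [0, 1]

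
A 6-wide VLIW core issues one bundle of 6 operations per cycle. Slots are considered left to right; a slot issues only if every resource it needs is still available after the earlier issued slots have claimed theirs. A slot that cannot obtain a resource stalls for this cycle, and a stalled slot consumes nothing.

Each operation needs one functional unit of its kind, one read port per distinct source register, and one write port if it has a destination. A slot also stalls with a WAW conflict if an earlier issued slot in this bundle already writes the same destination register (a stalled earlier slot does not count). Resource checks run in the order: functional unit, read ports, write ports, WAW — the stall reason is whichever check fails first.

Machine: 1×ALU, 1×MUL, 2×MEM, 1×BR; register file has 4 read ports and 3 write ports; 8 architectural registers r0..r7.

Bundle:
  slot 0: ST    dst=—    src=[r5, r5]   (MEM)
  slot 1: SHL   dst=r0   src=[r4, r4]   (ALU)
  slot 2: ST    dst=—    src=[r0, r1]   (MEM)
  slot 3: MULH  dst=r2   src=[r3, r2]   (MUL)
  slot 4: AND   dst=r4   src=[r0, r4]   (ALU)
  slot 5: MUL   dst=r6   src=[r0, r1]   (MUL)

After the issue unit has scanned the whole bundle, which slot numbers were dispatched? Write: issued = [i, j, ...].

slot 0 (MEM): ISSUE — free A1,Mu1,Ld1,B1 rp3 wp3
slot 1 (ALU): ISSUE — free A0,Mu1,Ld1,B1 rp2 wp2
slot 2 (MEM): ISSUE — free A0,Mu1,Ld0,B1 rp0 wp2
slot 3 (MUL): stall RD_PORT — free A0,Mu1,Ld0,B1 rp0 wp2
slot 4 (ALU): stall FU — free A0,Mu1,Ld0,B1 rp0 wp2
slot 5 (MUL): stall RD_PORT — free A0,Mu1,Ld0,B1 rp0 wp2

issued = [0, 1, 2]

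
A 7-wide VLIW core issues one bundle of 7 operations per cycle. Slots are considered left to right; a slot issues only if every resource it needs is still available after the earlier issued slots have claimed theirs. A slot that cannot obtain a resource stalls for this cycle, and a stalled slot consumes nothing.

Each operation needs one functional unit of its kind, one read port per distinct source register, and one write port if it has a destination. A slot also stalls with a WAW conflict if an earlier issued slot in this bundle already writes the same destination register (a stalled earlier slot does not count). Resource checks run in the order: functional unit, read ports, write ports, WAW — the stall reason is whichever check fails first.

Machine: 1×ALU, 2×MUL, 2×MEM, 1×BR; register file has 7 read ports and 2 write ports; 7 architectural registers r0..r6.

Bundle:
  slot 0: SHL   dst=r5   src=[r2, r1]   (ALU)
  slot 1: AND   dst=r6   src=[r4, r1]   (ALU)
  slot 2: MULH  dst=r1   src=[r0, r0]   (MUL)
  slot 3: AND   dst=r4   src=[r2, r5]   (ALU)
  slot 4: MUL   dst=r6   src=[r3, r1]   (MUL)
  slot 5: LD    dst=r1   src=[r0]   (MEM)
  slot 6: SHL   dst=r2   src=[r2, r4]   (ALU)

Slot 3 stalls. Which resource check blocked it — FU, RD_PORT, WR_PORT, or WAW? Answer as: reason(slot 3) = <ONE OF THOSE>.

  0. ALU→r5 ⇒ go  {0A/2Mu/2Ld/1B | 5r 1w}
  1. ALU→r6 ⇒ no(FU)  {0A/2Mu/2Ld/1B | 5r 1w}
  2. MUL→r1 ⇒ go  {0A/1Mu/2Ld/1B | 4r 0w}
  3. ALU→r4 ⇒ no(FU)  {0A/1Mu/2Ld/1B | 4r 0w}
  4. MUL→r6 ⇒ no(WR_PORT)  {0A/1Mu/2Ld/1B | 4r 0w}
  5. MEM→r1 ⇒ no(WR_PORT)  {0A/1Mu/2Ld/1B | 4r 0w}
  6. ALU→r2 ⇒ no(FU)  {0A/1Mu/2Ld/1B | 4r 0w}

reason(slot 3) = FU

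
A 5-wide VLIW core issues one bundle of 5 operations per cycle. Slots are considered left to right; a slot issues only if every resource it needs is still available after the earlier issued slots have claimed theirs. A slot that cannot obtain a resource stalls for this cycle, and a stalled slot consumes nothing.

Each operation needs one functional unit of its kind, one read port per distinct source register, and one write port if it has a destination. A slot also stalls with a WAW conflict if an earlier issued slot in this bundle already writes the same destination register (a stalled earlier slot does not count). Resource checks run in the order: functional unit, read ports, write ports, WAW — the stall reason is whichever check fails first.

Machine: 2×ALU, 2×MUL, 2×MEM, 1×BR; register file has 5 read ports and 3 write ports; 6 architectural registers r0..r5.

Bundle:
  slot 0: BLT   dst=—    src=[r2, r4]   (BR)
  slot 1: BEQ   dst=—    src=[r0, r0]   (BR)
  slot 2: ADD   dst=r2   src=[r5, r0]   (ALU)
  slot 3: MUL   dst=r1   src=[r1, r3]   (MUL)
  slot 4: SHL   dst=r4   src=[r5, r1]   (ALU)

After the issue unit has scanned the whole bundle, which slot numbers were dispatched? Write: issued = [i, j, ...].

(0) want 1×BR +2rd +0wr — yes → AL2|MU2|ME2|BR0|rd3|wr3
(1) want 1×BR +1rd +0wr — FU → AL2|MU2|ME2|BR0|rd3|wr3
(2) want 1×ALU +2rd +1wr — yes → AL1|MU2|ME2|BR0|rd1|wr2
(3) want 1×MUL +2rd +1wr — RD_PORT → AL1|MU2|ME2|BR0|rd1|wr2
(4) want 1×ALU +2rd +1wr — RD_PORT → AL1|MU2|ME2|BR0|rd1|wr2

issued = [0, 2]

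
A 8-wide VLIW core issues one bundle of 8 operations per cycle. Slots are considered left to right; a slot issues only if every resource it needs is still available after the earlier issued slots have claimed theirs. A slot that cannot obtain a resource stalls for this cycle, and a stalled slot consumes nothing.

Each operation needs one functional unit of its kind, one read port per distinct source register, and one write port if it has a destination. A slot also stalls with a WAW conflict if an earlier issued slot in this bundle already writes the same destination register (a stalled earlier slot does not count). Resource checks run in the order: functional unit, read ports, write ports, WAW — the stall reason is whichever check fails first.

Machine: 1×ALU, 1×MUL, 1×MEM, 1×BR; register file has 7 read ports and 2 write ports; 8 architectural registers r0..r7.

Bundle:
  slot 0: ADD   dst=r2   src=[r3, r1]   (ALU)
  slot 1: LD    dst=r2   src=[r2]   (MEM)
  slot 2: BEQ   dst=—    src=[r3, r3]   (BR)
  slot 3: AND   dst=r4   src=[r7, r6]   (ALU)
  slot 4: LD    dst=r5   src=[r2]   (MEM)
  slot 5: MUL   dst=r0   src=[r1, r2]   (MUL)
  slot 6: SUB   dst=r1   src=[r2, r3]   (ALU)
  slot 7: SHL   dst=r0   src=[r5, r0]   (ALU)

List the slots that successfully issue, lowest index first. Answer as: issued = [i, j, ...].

issued = [0, 2, 4]

[0] ALU needs rd=2 wr=1: ok; after: ALU=0 MUL=1 MEM=1 BR=1, R=5, W=1
[1] MEM needs rd=1 wr=1: WAW; after: ALU=0 MUL=1 MEM=1 BR=1, R=5, W=1
[2] BR needs rd=1 wr=0: ok; after: ALU=0 MUL=1 MEM=1 BR=0, R=4, W=1
[3] ALU needs rd=2 wr=1: FU; after: ALU=0 MUL=1 MEM=1 BR=0, R=4, W=1
[4] MEM needs rd=1 wr=1: ok; after: ALU=0 MUL=1 MEM=0 BR=0, R=3, W=0
[5] MUL needs rd=2 wr=1: WR_PORT; after: ALU=0 MUL=1 MEM=0 BR=0, R=3, W=0
[6] ALU needs rd=2 wr=1: FU; after: ALU=0 MUL=1 MEM=0 BR=0, R=3, W=0
[7] ALU needs rd=2 wr=1: FU; after: ALU=0 MUL=1 MEM=0 BR=0, R=3, W=0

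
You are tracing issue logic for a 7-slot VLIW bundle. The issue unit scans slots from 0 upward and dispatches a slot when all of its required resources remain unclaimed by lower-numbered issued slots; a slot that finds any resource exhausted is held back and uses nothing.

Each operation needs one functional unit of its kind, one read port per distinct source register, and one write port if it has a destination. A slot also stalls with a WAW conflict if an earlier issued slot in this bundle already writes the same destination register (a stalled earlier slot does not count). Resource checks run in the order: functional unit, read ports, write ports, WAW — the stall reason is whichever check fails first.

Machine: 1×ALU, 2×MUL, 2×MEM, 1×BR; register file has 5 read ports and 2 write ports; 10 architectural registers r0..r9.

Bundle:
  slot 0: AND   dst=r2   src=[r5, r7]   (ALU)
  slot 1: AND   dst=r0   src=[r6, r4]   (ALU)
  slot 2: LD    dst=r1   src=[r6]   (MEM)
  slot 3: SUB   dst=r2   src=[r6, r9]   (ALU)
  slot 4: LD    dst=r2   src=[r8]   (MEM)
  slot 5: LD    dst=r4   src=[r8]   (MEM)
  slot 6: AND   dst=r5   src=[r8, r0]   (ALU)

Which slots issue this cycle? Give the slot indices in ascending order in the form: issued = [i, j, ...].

issued = [0, 2]

(0) want 1×ALU +2rd +1wr — yes → AL0|MU2|ME2|BR1|rd3|wr1
(1) want 1×ALU +2rd +1wr — FU → AL0|MU2|ME2|BR1|rd3|wr1
(2) want 1×MEM +1rd +1wr — yes → AL0|MU2|ME1|BR1|rd2|wr0
(3) want 1×ALU +2rd +1wr — FU → AL0|MU2|ME1|BR1|rd2|wr0
(4) want 1×MEM +1rd +1wr — WR_PORT → AL0|MU2|ME1|BR1|rd2|wr0
(5) want 1×MEM +1rd +1wr — WR_PORT → AL0|MU2|ME1|BR1|rd2|wr0
(6) want 1×ALU +2rd +1wr — FU → AL0|MU2|ME1|BR1|rd2|wr0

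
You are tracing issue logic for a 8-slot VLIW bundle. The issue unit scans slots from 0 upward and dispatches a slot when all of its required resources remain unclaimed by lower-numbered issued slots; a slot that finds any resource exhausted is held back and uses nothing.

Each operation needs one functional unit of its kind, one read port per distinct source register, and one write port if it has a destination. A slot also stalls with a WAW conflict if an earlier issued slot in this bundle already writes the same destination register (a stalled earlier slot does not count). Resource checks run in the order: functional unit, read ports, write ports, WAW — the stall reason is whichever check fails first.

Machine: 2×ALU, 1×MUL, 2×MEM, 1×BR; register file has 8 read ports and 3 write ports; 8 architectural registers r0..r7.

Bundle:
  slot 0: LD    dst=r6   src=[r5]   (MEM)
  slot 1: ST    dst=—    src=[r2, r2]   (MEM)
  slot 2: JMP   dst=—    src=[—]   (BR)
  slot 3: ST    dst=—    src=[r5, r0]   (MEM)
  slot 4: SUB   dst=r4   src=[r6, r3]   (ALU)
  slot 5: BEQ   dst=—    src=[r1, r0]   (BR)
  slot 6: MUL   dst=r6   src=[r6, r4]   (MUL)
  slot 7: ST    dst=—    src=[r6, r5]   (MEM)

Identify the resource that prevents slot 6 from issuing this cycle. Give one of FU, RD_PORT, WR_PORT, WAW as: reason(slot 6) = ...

slot 0 (MEM): ISSUE — free A2,Mu1,Ld1,B1 rp7 wp2
slot 1 (MEM): ISSUE — free A2,Mu1,Ld0,B1 rp6 wp2
slot 2 (BR): ISSUE — free A2,Mu1,Ld0,B0 rp6 wp2
slot 3 (MEM): stall FU — free A2,Mu1,Ld0,B0 rp6 wp2
slot 4 (ALU): ISSUE — free A1,Mu1,Ld0,B0 rp4 wp1
slot 5 (BR): stall FU — free A1,Mu1,Ld0,B0 rp4 wp1
slot 6 (MUL): stall WAW — free A1,Mu1,Ld0,B0 rp4 wp1
slot 7 (MEM): stall FU — free A1,Mu1,Ld0,B0 rp4 wp1

reason(slot 6) = WAW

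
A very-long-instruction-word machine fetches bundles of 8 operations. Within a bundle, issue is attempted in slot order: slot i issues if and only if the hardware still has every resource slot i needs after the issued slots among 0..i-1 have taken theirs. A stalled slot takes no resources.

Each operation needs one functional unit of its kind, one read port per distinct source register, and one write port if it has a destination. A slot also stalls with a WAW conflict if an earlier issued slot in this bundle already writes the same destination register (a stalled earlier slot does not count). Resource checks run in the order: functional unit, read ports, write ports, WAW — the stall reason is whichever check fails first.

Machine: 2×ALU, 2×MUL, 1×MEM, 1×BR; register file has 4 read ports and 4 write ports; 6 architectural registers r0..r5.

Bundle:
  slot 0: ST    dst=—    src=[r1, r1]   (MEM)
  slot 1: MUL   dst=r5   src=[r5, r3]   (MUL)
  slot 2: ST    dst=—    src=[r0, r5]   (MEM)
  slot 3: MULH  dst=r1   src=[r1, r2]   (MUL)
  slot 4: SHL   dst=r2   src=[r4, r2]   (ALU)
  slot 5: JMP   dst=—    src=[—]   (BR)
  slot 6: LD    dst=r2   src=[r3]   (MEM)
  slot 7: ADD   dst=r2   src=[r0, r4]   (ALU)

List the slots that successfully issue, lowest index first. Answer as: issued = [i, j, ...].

issued = [0, 1, 5]

slot 0 (MEM): ISSUE — free A2,Mu2,Ld0,B1 rp3 wp4
slot 1 (MUL): ISSUE — free A2,Mu1,Ld0,B1 rp1 wp3
slot 2 (MEM): stall FU — free A2,Mu1,Ld0,B1 rp1 wp3
slot 3 (MUL): stall RD_PORT — free A2,Mu1,Ld0,B1 rp1 wp3
slot 4 (ALU): stall RD_PORT — free A2,Mu1,Ld0,B1 rp1 wp3
slot 5 (BR): ISSUE — free A2,Mu1,Ld0,B0 rp1 wp3
slot 6 (MEM): stall FU — free A2,Mu1,Ld0,B0 rp1 wp3
slot 7 (ALU): stall RD_PORT — free A2,Mu1,Ld0,B0 rp1 wp3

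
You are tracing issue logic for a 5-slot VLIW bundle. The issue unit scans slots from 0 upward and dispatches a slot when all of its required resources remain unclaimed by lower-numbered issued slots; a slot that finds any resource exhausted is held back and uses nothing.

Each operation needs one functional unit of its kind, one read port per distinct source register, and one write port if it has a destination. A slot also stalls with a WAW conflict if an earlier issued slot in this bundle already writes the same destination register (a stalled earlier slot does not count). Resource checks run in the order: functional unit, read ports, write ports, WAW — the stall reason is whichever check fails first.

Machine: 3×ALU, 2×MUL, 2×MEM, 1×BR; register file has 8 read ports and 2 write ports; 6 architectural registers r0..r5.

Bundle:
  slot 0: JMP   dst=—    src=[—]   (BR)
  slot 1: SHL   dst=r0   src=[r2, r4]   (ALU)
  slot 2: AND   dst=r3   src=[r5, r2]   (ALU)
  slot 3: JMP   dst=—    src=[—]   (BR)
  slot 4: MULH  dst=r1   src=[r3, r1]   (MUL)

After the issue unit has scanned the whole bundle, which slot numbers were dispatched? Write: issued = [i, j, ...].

issued = [0, 1, 2]

#0 BR src=- dispatched  <A:3 Mu:2 Ld:2 B:0 rd:8 wr:2>
#1 ALU src=r2,r4 dispatched  <A:2 Mu:2 Ld:2 B:0 rd:6 wr:1>
#2 ALU src=r5,r2 dispatched  <A:1 Mu:2 Ld:2 B:0 rd:4 wr:0>
#3 BR src=- held:FU  <A:1 Mu:2 Ld:2 B:0 rd:4 wr:0>
#4 MUL src=r3,r1 held:WR_PORT  <A:1 Mu:2 Ld:2 B:0 rd:4 wr:0>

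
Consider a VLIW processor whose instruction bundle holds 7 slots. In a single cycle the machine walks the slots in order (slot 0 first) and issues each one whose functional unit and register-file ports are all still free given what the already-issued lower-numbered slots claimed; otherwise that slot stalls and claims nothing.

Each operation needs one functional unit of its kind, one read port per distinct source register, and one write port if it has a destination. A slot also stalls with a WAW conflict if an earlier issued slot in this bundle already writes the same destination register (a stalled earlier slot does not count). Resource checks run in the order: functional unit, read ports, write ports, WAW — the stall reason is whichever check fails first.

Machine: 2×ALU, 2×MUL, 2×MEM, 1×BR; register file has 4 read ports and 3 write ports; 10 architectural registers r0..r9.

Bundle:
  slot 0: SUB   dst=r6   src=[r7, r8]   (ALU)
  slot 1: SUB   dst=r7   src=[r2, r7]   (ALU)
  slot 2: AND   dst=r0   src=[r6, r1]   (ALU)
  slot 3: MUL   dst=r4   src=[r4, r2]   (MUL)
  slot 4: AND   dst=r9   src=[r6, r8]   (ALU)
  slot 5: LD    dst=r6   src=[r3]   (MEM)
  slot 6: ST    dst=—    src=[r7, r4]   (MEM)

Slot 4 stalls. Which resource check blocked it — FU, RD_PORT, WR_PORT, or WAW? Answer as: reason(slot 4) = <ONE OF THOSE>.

reason(slot 4) = FU

slot 0 (ALU): ISSUE — free A1,Mu2,Ld2,B1 rp2 wp2
slot 1 (ALU): ISSUE — free A0,Mu2,Ld2,B1 rp0 wp1
slot 2 (ALU): stall FU — free A0,Mu2,Ld2,B1 rp0 wp1
slot 3 (MUL): stall RD_PORT — free A0,Mu2,Ld2,B1 rp0 wp1
slot 4 (ALU): stall FU — free A0,Mu2,Ld2,B1 rp0 wp1
slot 5 (MEM): stall RD_PORT — free A0,Mu2,Ld2,B1 rp0 wp1
slot 6 (MEM): stall RD_PORT — free A0,Mu2,Ld2,B1 rp0 wp1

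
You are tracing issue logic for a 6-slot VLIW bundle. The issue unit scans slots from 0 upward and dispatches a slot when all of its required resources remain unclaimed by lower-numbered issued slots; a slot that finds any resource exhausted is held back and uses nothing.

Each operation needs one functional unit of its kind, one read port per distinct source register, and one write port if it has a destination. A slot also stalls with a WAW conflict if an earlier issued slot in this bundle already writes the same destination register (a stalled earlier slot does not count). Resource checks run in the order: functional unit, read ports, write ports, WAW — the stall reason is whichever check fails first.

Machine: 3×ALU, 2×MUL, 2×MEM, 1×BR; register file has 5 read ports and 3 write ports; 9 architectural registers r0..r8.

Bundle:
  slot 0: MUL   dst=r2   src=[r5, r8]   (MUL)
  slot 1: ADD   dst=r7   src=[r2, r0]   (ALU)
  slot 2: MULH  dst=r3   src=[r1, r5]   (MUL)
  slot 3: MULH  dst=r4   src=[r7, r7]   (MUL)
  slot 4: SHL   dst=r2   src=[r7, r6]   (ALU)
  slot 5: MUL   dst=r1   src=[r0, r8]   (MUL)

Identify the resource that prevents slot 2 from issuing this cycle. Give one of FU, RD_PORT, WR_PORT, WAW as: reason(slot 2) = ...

(0) want 1×MUL +2rd +1wr — yes → AL3|MU1|ME2|BR1|rd3|wr2
(1) want 1×ALU +2rd +1wr — yes → AL2|MU1|ME2|BR1|rd1|wr1
(2) want 1×MUL +2rd +1wr — RD_PORT → AL2|MU1|ME2|BR1|rd1|wr1
(3) want 1×MUL +1rd +1wr — yes → AL2|MU0|ME2|BR1|rd0|wr0
(4) want 1×ALU +2rd +1wr — RD_PORT → AL2|MU0|ME2|BR1|rd0|wr0
(5) want 1×MUL +2rd +1wr — FU → AL2|MU0|ME2|BR1|rd0|wr0

reason(slot 2) = RD_PORT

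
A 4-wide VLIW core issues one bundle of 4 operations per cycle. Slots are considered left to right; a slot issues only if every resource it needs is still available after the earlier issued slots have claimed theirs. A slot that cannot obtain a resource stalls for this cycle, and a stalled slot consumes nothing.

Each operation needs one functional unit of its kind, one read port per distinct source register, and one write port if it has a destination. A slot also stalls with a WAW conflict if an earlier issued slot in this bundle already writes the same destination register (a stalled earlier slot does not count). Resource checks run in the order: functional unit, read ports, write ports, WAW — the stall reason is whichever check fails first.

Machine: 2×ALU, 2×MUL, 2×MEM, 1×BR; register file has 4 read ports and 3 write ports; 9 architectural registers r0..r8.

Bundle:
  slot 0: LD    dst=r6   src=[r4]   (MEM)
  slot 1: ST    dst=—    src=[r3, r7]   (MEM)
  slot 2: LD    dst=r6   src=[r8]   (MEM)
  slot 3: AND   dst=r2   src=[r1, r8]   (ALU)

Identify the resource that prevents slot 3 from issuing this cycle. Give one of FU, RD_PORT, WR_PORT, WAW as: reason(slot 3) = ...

reason(slot 3) = RD_PORT

(0) want 1×MEM +1rd +1wr — yes → AL2|MU2|ME1|BR1|rd3|wr2
(1) want 1×MEM +2rd +0wr — yes → AL2|MU2|ME0|BR1|rd1|wr2
(2) want 1×MEM +1rd +1wr — FU → AL2|MU2|ME0|BR1|rd1|wr2
(3) want 1×ALU +2rd +1wr — RD_PORT → AL2|MU2|ME0|BR1|rd1|wr2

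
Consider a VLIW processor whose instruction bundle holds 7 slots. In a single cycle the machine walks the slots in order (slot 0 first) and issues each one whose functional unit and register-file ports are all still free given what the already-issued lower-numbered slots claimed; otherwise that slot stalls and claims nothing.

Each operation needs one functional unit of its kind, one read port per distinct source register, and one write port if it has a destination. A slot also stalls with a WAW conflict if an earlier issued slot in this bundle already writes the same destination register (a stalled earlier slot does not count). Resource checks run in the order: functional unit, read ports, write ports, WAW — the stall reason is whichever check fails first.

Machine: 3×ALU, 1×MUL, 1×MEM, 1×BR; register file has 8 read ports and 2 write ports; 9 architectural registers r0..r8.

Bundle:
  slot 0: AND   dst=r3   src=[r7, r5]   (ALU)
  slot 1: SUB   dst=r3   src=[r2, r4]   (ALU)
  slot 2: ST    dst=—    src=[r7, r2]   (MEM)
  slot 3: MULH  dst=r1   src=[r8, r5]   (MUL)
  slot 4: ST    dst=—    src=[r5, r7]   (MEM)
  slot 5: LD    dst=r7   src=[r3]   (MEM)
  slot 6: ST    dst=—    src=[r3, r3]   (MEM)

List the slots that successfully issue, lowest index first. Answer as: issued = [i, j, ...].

[0] ALU needs rd=2 wr=1: ok; after: ALU=2 MUL=1 MEM=1 BR=1, R=6, W=1
[1] ALU needs rd=2 wr=1: WAW; after: ALU=2 MUL=1 MEM=1 BR=1, R=6, W=1
[2] MEM needs rd=2 wr=0: ok; after: ALU=2 MUL=1 MEM=0 BR=1, R=4, W=1
[3] MUL needs rd=2 wr=1: ok; after: ALU=2 MUL=0 MEM=0 BR=1, R=2, W=0
[4] MEM needs rd=2 wr=0: FU; after: ALU=2 MUL=0 MEM=0 BR=1, R=2, W=0
[5] MEM needs rd=1 wr=1: FU; after: ALU=2 MUL=0 MEM=0 BR=1, R=2, W=0
[6] MEM needs rd=1 wr=0: FU; after: ALU=2 MUL=0 MEM=0 BR=1, R=2, W=0

issued = [0, 2, 3]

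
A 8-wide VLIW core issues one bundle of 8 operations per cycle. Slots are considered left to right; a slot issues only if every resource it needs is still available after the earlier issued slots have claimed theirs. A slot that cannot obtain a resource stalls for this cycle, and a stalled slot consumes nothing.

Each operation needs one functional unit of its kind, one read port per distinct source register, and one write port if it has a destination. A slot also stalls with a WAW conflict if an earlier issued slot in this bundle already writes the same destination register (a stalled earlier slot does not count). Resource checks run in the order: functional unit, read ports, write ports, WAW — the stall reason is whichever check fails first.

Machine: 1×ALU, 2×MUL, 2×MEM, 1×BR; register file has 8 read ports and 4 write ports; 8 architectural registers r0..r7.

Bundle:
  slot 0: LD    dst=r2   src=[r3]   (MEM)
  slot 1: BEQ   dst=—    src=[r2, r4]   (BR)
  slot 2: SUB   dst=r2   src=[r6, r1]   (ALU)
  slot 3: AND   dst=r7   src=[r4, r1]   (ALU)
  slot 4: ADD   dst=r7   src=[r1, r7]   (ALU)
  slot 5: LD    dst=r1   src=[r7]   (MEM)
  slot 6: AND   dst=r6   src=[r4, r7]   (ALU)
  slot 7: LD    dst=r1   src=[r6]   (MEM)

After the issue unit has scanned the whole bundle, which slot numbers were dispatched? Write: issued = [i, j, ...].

[0] MEM needs rd=1 wr=1: ok; after: ALU=1 MUL=2 MEM=1 BR=1, R=7, W=3
[1] BR needs rd=2 wr=0: ok; after: ALU=1 MUL=2 MEM=1 BR=0, R=5, W=3
[2] ALU needs rd=2 wr=1: WAW; after: ALU=1 MUL=2 MEM=1 BR=0, R=5, W=3
[3] ALU needs rd=2 wr=1: ok; after: ALU=0 MUL=2 MEM=1 BR=0, R=3, W=2
[4] ALU needs rd=2 wr=1: FU; after: ALU=0 MUL=2 MEM=1 BR=0, R=3, W=2
[5] MEM needs rd=1 wr=1: ok; after: ALU=0 MUL=2 MEM=0 BR=0, R=2, W=1
[6] ALU needs rd=2 wr=1: FU; after: ALU=0 MUL=2 MEM=0 BR=0, R=2, W=1
[7] MEM needs rd=1 wr=1: FU; after: ALU=0 MUL=2 MEM=0 BR=0, R=2, W=1

issued = [0, 1, 3, 5]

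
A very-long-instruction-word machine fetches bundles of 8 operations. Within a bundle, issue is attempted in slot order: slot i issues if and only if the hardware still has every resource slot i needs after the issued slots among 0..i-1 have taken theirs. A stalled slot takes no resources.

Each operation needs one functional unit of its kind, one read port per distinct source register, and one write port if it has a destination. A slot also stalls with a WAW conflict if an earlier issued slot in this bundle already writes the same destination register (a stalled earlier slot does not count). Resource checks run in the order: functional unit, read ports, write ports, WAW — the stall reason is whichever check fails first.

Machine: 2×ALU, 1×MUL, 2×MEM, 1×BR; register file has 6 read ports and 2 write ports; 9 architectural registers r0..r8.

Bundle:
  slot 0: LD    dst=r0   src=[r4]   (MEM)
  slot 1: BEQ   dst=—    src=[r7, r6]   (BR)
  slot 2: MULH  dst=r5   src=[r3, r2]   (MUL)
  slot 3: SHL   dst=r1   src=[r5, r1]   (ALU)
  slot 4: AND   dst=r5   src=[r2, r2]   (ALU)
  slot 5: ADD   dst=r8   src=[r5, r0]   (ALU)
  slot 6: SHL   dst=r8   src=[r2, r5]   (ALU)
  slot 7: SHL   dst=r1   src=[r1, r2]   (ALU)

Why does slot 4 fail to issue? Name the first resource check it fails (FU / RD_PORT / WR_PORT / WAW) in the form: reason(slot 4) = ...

slot 0 (MEM): ISSUE — free A2,Mu1,Ld1,B1 rp5 wp1
slot 1 (BR): ISSUE — free A2,Mu1,Ld1,B0 rp3 wp1
slot 2 (MUL): ISSUE — free A2,Mu0,Ld1,B0 rp1 wp0
slot 3 (ALU): stall RD_PORT — free A2,Mu0,Ld1,B0 rp1 wp0
slot 4 (ALU): stall WR_PORT — free A2,Mu0,Ld1,B0 rp1 wp0
slot 5 (ALU): stall RD_PORT — free A2,Mu0,Ld1,B0 rp1 wp0
slot 6 (ALU): stall RD_PORT — free A2,Mu0,Ld1,B0 rp1 wp0
slot 7 (ALU): stall RD_PORT — free A2,Mu0,Ld1,B0 rp1 wp0

reason(slot 4) = WR_PORT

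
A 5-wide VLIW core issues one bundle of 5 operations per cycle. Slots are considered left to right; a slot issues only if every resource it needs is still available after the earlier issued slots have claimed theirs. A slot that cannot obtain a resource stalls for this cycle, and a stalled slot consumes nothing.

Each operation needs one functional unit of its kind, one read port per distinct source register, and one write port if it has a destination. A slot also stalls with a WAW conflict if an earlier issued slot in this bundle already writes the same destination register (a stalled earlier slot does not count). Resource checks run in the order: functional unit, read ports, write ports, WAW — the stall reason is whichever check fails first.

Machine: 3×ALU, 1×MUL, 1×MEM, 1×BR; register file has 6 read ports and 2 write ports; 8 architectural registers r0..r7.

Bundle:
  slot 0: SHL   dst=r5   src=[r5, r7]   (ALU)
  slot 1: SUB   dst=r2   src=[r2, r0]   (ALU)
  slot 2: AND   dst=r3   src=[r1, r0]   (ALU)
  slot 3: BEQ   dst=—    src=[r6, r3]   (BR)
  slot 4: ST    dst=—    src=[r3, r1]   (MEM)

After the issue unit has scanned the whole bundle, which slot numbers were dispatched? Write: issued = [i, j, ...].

(0) want 1×ALU +2rd +1wr — yes → AL2|MU1|ME1|BR1|rd4|wr1
(1) want 1×ALU +2rd +1wr — yes → AL1|MU1|ME1|BR1|rd2|wr0
(2) want 1×ALU +2rd +1wr — WR_PORT → AL1|MU1|ME1|BR1|rd2|wr0
(3) want 1×BR +2rd +0wr — yes → AL1|MU1|ME1|BR0|rd0|wr0
(4) want 1×MEM +2rd +0wr — RD_PORT → AL1|MU1|ME1|BR0|rd0|wr0

issued = [0, 1, 3]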